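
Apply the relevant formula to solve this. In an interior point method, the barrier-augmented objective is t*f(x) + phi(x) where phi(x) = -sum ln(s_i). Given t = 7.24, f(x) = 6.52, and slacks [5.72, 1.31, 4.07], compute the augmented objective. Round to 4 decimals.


Step 1: Compute log-barrier.
ln values: [1.744, 0.27, 1.4036]
phi = -(1.744 + 0.27 + 1.4036) = -3.4176
Step 2: Compute augmented objective.
t*f(x) = 7.24*6.52 = 47.2048
Total = 47.2048 - 3.4176 = 43.7872


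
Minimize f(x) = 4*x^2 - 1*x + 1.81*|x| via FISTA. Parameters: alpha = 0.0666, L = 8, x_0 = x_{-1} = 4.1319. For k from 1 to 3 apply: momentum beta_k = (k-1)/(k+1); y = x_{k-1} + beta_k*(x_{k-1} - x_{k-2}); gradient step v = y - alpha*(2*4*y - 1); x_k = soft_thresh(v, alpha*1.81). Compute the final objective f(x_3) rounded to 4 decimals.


FISTA on f(x) = 4*x^2 - 1*x + 1.81*|x|
L = 8, alpha = 0.0666
Iteration 1: beta = 0.0, y = 4.1319 + 0.0*(4.1319 - 4.1319) = 4.1319
  grad(y) = 32.0552, v = y - alpha*grad = 1.997
  prox(v) = soft_thresh(1.997, 0.1205) = 1.8765
Iteration 2: beta = 0.3333, y = 1.8765 + 0.3333*(1.8765 - 4.1319) = 1.1247
  grad(y) = 7.9974, v = y - alpha*grad = 0.592
  prox(v) = soft_thresh(0.592, 0.1205) = 0.4715
Iteration 3: beta = 0.5, y = 0.4715 + 0.5*(0.4715 - 1.8765) = -0.231
  grad(y) = -2.8479, v = y - alpha*grad = -0.0413
  prox(v) = soft_thresh(-0.0413, 0.1205) = 0.0
f(x_3) = 4*0.0^2 - 1*0.0 + 1.81*|0.0| = 0.0


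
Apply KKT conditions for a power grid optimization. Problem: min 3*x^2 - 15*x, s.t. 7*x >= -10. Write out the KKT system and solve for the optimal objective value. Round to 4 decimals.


Step 1: Try lambda = 0 (constraint inactive).
Stationarity: 2*3*x - 15 = 0
x* = 15/(2*3) = 2.5
Check constraint: 7*2.5 = 17.5 >= -10 -- satisfied.
Step 2: Compute optimal value.
f(x*) = 3*2.5^2 - 15*2.5 = -18.75


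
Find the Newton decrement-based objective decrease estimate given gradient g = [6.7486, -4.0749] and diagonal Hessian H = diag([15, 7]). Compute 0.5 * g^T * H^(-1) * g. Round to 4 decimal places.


Step 1: H is diagonal, so H^(-1) * g = [0.4499, -0.5821].
Step 2: g^T H^(-1) g = sum_i g_i^2 / H_ii
  = (6.7486)^2/15 + (-4.0749)^2/7
  = 3.0362 + 2.3721 = 5.4084
Step 3: Objective decrease = 0.5 * g^T H^(-1) g = 2.7042


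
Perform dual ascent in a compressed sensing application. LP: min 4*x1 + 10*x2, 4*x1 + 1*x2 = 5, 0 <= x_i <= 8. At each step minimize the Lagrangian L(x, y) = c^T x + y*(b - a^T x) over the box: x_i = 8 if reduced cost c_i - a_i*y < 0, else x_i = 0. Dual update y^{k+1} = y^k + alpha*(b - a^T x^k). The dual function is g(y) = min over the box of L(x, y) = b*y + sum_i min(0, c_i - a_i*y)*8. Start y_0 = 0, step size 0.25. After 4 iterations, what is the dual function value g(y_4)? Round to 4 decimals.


Dual ascent for LP: min 4*x1 + 10*x2, 4*x1 + 1*x2 = 5, 0 <= x_i <= 8
Step 1: y^k = 0.0, reduced costs: (4.0, 10.0)
  x^k = (0.0, 0.0), subgradient = b - a^T x = 5.0
  y^{k+1} = 0.0 + 0.25*5.0 = 1.25
Step 2: y^k = 1.25, reduced costs: (-1.0, 8.75)
  x^k = (8.0, 0.0), subgradient = b - a^T x = -27.0
  y^{k+1} = 1.25 + 0.25*-27.0 = -5.5
Step 3: y^k = -5.5, reduced costs: (26.0, 15.5)
  x^k = (0.0, 0.0), subgradient = b - a^T x = 5.0
  y^{k+1} = -5.5 + 0.25*5.0 = -4.25
Step 4: y^k = -4.25, reduced costs: (21.0, 14.25)
  x^k = (0.0, 0.0), subgradient = b - a^T x = 5.0
  y^{k+1} = -4.25 + 0.25*5.0 = -3.0
Dual objective at y_4 = -3.0: reduced costs (16.0, 13.0), box minimizer x = (0.0, 0.0)
g(y_4) = b*y + (c1 - a1*y)*x1 + (c2 - a2*y)*x2 = 5*(-3.0) + 16.0*0.0 + 13.0*0.0 = -15.0 + 0.0 + 0.0 = -15.0


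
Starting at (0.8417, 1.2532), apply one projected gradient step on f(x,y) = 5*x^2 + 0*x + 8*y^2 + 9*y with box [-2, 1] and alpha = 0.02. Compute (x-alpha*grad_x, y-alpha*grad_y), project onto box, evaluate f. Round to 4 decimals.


Step 1: Compute gradient at (0.8417, 1.2532).
grad_x = 2*5*0.8417 + 0 = 8.417
grad_y = 2*8*1.2532 + 9 = 29.0512
Step 2: Gradient step.
x_raw = 0.8417 - 0.02*8.417 = 0.6734
y_raw = 1.2532 - 0.02*29.0512 = 0.6722
Step 3: Project onto [-2, 1].
x_proj = clip(0.6734) = 0.6734
y_proj = clip(0.6722) = 0.6722
Step 4: Evaluate f.
f(0.6734, 0.6722) = 11.9312


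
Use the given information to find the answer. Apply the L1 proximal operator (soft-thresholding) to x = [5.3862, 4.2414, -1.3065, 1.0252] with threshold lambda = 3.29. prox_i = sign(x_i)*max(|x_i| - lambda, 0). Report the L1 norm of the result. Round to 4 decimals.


Soft-thresholding with lambda = 3.29:
prox(5.3862) = sign(5.3862)*max(|5.3862| - 3.29, 0) = 2.0962
prox(4.2414) = sign(4.2414)*max(|4.2414| - 3.29, 0) = 0.9514
prox(-1.3065) = sign(-1.3065)*max(|-1.3065| - 3.29, 0) = 0.0
prox(1.0252) = sign(1.0252)*max(|1.0252| - 3.29, 0) = 0.0
prox(x) = [2.0962, 0.9514, 0.0, 0.0]
||prox(x)||_1 = 2.0962 + 0.9514 + 0.0 + 0.0 = 3.0476


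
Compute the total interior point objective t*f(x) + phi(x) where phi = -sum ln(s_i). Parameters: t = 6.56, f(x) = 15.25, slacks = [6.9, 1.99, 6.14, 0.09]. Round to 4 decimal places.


Step 1: Compute log-barrier.
ln values: [1.9315, 0.6881, 1.8148, -2.4079]
phi = -(1.9315 + 0.6881 + 1.8148 - 2.4079) = -2.0265
Step 2: Compute augmented objective.
t*f(x) = 6.56*15.25 = 100.04
Total = 100.04 - 2.0265 = 98.0135


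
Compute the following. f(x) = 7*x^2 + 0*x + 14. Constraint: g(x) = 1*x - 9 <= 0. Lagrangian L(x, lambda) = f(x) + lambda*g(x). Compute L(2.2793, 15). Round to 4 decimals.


Step 1: Evaluate f(x).
f(2.2793) = 7*2.2793^2 + 0*2.2793 + 14 = 50.3665
Step 2: Evaluate g(x).
g(2.2793) = 1*2.2793 - 9 = -6.7207
Step 3: Compute Lagrangian.
L = 50.3665 + 15*-6.7207 = -50.444


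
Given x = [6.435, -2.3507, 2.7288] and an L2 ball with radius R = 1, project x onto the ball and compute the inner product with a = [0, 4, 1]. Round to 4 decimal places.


Step 1: Compute ||x|| (intermediates to 6 decimals).
||x|| = sqrt(6.435^2 + (-2.3507)^2 + 2.7288^2) = 7.374372
Step 2: Project.
Since ||x|| > R, scale = R/||x|| = 1/7.374372 = 0.135605, proj(x) = scale * x
proj(x) = [0.872618, -0.318767, 0.370039]
Step 3: Dot product.
a^T * proj(x) = 0*0.872618 + 4*(-0.318767) + 1*0.370039 = -0.905


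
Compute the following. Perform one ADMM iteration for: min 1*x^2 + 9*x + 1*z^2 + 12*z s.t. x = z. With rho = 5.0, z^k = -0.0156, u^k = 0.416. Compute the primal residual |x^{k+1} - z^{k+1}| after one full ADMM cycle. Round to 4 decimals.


ADMM iteration with rho = 5.0, z^k = -0.0156, u^k = 0.416
Step 1: x-update.
Minimize 1*x^2 + 9*x + (5.0/2)*(x + 0.0156 + 0.416)^2
FOC: (2*1 + 5.0)*x = -9 + 5.0*(-0.0156 - 0.416)
x^{k+1} = -1.594
Step 2: z-update.
Minimize 1*z^2 + 12*z + (5.0/2)*(-1.594 - z + 0.416)^2
FOC: (2*1 + 5.0)*z = -12 + 5.0*(-1.594 + 0.416)
z^{k+1} = -2.5557
Step 3: u-update.
u^{k+1} = 0.416 - 1.594 + 2.5557 = 1.3777
Step 4: Primal residual = |-1.594 + 2.5557| = 0.9617


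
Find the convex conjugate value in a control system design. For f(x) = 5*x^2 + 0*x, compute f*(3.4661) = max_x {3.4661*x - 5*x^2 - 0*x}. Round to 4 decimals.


f*(y) = sup_x {y*x - a*x^2 - b*x} = sup_x {(y-b)*x - a*x^2}
FOC: (y - b) - 2a*x = 0 => x* = (y - b)/(2a)
x* = (3.4661 - 0)/(2*5) = 0.3466
f*(3.4661) = (y-b)^2/(4a) = (3.4661 - 0)^2/(4*5)
= 12.0138/20 = 0.6007


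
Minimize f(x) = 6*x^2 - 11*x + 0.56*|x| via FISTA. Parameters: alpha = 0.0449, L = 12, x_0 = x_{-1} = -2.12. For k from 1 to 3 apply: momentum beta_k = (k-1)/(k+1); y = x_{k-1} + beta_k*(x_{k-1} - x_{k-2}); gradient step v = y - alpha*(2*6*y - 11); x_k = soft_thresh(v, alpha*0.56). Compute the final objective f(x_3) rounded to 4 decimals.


FISTA on f(x) = 6*x^2 - 11*x + 0.56*|x|
L = 12, alpha = 0.0449
Iteration 1: beta = 0.0, y = -2.12 + 0.0*(-2.12 + 2.12) = -2.12
  grad(y) = -36.44, v = y - alpha*grad = -0.4838
  prox(v) = soft_thresh(-0.4838, 0.0251) = -0.4587
Iteration 2: beta = 0.3333, y = -0.4587 + 0.3333*(-0.4587 + 2.12) = 0.0951
  grad(y) = -9.8592, v = y - alpha*grad = 0.5377
  prox(v) = soft_thresh(0.5377, 0.0251) = 0.5126
Iteration 3: beta = 0.5, y = 0.5126 + 0.5*(0.5126 + 0.4587) = 0.9983
  grad(y) = 0.979, v = y - alpha*grad = 0.9543
  prox(v) = soft_thresh(0.9543, 0.0251) = 0.9291
f(x_3) = 6*0.9291^2 - 11*0.9291 + 0.56*|0.9291| = -4.5204


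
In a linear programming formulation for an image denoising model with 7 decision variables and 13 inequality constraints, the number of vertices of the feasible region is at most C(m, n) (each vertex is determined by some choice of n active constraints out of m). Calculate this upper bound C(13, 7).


Each vertex corresponds to some choice of n active constraints out of m, so the number of vertices is at most C(m, n) = m! / (n!(m-n)!).
m = 13, n = 7
Numerator: 13 * 12 * 11 * 10 * 9 * 8 * 7
Denominator: 7! = 5040
C(13, 7) = 1716


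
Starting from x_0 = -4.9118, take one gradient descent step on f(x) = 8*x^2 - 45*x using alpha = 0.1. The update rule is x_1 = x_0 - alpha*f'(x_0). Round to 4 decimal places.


We compute the gradient at x_0 and apply the update.
f'(x) = 16*x - 45
f'(-4.9118) = 16*-4.9118 - 45 = -123.5888
x_1 = -4.9118 - 0.1*-123.5888 = 7.4471


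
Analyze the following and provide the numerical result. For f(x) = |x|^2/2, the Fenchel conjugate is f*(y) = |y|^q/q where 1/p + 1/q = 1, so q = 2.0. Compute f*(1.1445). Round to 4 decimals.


The conjugate exponent q satisfies 1/p + 1/q = 1.
p = 2, so q = 2/(2 - 1) = 2.0
|y|^q = 1.1445^2.0 = 1.3099
f*(1.1445) = 1.3099 / 2.0 = 0.6549


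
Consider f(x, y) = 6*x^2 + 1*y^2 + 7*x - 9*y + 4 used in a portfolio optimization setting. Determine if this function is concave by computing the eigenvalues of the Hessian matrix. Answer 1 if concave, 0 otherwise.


The Hessian of f(x,y) = 6*x^2 + 1*y^2 + 7*x - 9*y + 4 is:
H = [[12, 0], [0, 2]]
Trace = 12 + 2 = 14
Determinant = 12*2 - (0)^2 = 24
Discriminant = (14)^2 - 4*24 = 100.0
Eigenvalues: lambda_1 = 2.0, lambda_2 = 12.0
The function is not concave.

0


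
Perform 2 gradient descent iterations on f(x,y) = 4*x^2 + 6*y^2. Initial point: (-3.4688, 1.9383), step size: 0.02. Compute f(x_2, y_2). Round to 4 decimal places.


Gradient descent on f(x,y) = 4*x^2 + 6*y^2.
Starting point: (-3.4688, 1.9383), alpha = 0.02
Step 1: grad_x = 2*4*-3.4688 = -27.7504, grad_y = 2*6*1.9383 = 23.2596
  x_1 = -3.4688 - 0.02*-27.7504 = -2.9138
  y_1 = 1.9383 - 0.02*23.2596 = 1.4731
Step 2: grad_x = 2*4*-2.9138 = -23.3103, grad_y = 2*6*1.4731 = 17.6773
  x_2 = -2.9138 - 0.02*-23.3103 = -2.4476
  y_2 = 1.4731 - 0.02*17.6773 = 1.1196
f(-2.4476, 1.1196) = 4*(-2.4476)^2 + 6*1.1196^2 = 31.4832


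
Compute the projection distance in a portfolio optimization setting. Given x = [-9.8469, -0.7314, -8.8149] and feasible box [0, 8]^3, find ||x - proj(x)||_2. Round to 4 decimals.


Project each component onto [0, 8].
clip(-9.8469) = 0.0, clip(-0.7314) = 0.0, clip(-8.8149) = 0.0
Projection = [0.0, 0.0, 0.0]
Squared diffs: [96.9614, 0.5349, 77.7025]
Distance = sqrt(175.1988) = 13.2363


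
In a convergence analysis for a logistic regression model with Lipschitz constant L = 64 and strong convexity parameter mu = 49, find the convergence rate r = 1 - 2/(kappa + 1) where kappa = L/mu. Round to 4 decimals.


Step 1: Compute the condition number.
kappa = L/mu = 64/49 = 1.3061
Step 2: Compute the convergence rate.
r = 1 - 2/(kappa + 1) = 1 - 2*mu/(L + mu) = (L - mu)/(L + mu) = 15/113 = 0.1327


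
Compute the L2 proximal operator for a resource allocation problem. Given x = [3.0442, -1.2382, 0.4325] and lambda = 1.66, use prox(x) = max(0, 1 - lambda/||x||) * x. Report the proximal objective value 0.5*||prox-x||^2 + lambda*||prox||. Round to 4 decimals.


Step 1: Compute ||x||.
||x|| = 3.3147
Step 2: Compute scaling factor.
scale = max(0, 1 - 1.66/3.3147) = 0.4992
Step 3: prox(x) = [1.5197, -0.6181, 0.2159]
||prox(x)|| = 1.6547
Step 4: Proximal objective.
0.5*||prox-x||^2 = 1.3778
lambda*||prox|| = 2.7468
Total = 4.1246


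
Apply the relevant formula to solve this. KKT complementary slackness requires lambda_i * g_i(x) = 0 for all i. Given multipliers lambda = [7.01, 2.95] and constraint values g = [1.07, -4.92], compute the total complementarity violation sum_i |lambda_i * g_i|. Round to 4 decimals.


KKT complementary slackness check:
lambda_1 * g_1 = 7.01 * 1.07 = 7.5007
lambda_2 * g_2 = 2.95 * -4.92 = -14.514
Total violation = 7.5007 + 14.514 = 22.0147


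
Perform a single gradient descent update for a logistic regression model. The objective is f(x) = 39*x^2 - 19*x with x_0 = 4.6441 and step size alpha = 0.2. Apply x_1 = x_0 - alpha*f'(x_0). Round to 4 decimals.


We compute the gradient at x_0 and apply the update.
f'(x) = 78*x - 19
f'(4.6441) = 78*4.6441 - 19 = 343.2398
x_1 = 4.6441 - 0.2*343.2398 = -64.0039


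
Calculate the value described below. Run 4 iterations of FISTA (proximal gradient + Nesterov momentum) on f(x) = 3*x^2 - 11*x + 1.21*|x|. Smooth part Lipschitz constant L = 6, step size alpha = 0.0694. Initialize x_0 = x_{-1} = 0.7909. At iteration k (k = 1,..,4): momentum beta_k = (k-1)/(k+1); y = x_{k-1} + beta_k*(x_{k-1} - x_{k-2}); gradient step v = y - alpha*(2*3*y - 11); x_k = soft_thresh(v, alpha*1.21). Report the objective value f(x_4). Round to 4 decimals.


FISTA on f(x) = 3*x^2 - 11*x + 1.21*|x|
L = 6, alpha = 0.0694
Iteration 1: beta = 0.0, y = 0.7909 + 0.0*(0.7909 - 0.7909) = 0.7909
  grad(y) = -6.2546, v = y - alpha*grad = 1.225
  prox(v) = soft_thresh(1.225, 0.084) = 1.141
Iteration 2: beta = 0.3333, y = 1.141 + 0.3333*(1.141 - 0.7909) = 1.2577
  grad(y) = -3.4538, v = y - alpha*grad = 1.4974
  prox(v) = soft_thresh(1.4974, 0.084) = 1.4134
Iteration 3: beta = 0.5, y = 1.4134 + 0.5*(1.4134 - 1.141) = 1.5496
  grad(y) = -1.7022, v = y - alpha*grad = 1.6678
  prox(v) = soft_thresh(1.6678, 0.084) = 1.5838
Iteration 4: beta = 0.6, y = 1.5838 + 0.6*(1.5838 - 1.4134) = 1.686
  grad(y) = -0.8839, v = y - alpha*grad = 1.7474
  prox(v) = soft_thresh(1.7474, 0.084) = 1.6634
f(x_4) = 3*1.6634^2 - 11*1.6634 + 1.21*|1.6634| = -7.984


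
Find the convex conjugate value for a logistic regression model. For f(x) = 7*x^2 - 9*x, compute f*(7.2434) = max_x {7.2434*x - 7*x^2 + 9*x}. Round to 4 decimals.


f*(y) = sup_x {y*x - a*x^2 - b*x} = sup_x {(y-b)*x - a*x^2}
FOC: (y - b) - 2a*x = 0 => x* = (y - b)/(2a)
x* = (7.2434 + 9)/(2*7) = 1.1602
f*(7.2434) = (y-b)^2/(4a) = (7.2434 + 9)^2/(4*7)
= 263.848/28 = 9.4231


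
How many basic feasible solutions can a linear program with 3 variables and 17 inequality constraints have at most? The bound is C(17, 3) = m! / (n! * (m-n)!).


Each vertex corresponds to some choice of n active constraints out of m, so the number of vertices is at most C(m, n) = m! / (n!(m-n)!).
m = 17, n = 3
Numerator: 17 * 16 * 15
Denominator: 3! = 6
C(17, 3) = 680


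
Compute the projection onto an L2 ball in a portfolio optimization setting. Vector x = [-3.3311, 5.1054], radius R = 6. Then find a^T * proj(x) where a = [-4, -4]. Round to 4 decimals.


Step 1: Compute ||x|| (intermediates to 6 decimals).
||x|| = sqrt((-3.3311)^2 + 5.1054^2) = 6.09601
Step 2: Project.
Since ||x|| > R, scale = R/||x|| = 6/6.09601 = 0.98425, proj(x) = scale * x
proj(x) = [-3.278635, 5.02499]
Step 3: Dot product.
a^T * proj(x) = -4*(-3.278635) - 4*5.02499 = -6.9854


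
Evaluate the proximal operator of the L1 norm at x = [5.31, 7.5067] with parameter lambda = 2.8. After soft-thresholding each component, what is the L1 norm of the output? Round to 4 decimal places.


Soft-thresholding with lambda = 2.8:
prox(5.31) = sign(5.31)*max(|5.31| - 2.8, 0) = 2.51
prox(7.5067) = sign(7.5067)*max(|7.5067| - 2.8, 0) = 4.7067
prox(x) = [2.51, 4.7067]
||prox(x)||_1 = 2.51 + 4.7067 = 7.2167


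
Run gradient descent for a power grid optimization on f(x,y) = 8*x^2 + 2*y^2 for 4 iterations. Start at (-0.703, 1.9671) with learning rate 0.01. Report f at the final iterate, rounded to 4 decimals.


Gradient descent on f(x,y) = 8*x^2 + 2*y^2.
Starting point: (-0.703, 1.9671), alpha = 0.01
Step 1: grad_x = 2*8*-0.703 = -11.248, grad_y = 2*2*1.9671 = 7.8684
  x_1 = -0.703 - 0.01*-11.248 = -0.5905
  y_1 = 1.9671 - 0.01*7.8684 = 1.8884
Step 2: grad_x = 2*8*-0.5905 = -9.4483, grad_y = 2*2*1.8884 = 7.5537
  x_2 = -0.5905 - 0.01*-9.4483 = -0.496
  y_2 = 1.8884 - 0.01*7.5537 = 1.8129
Step 3: grad_x = 2*8*-0.496 = -7.9366, grad_y = 2*2*1.8129 = 7.2515
  x_3 = -0.496 - 0.01*-7.9366 = -0.4167
  y_3 = 1.8129 - 0.01*7.2515 = 1.7404
Step 4: grad_x = 2*8*-0.4167 = -6.6667, grad_y = 2*2*1.7404 = 6.9615
  x_4 = -0.4167 - 0.01*-6.6667 = -0.35
  y_4 = 1.7404 - 0.01*6.9615 = 1.6707
f(-0.35, 1.6707) = 8*(-0.35)^2 + 2*1.6707^2 = 6.5628


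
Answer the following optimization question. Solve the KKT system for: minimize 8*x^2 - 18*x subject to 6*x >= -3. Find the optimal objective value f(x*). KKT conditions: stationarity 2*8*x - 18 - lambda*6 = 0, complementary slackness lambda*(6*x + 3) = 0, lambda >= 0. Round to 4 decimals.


Step 1: Try lambda = 0 (constraint inactive).
Stationarity: 2*8*x - 18 = 0
x* = 18/(2*8) = 1.125
Check constraint: 6*1.125 = 6.75 >= -3 -- satisfied.
Step 2: Compute optimal value.
f(x*) = 8*1.125^2 - 18*1.125 = -10.125


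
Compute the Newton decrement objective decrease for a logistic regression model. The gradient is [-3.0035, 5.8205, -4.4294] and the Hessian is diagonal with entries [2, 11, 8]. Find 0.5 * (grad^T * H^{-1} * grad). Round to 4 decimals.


Step 1: H is diagonal, so H^(-1) * g = [-1.5018, 0.5291, -0.5537].
Step 2: g^T H^(-1) g = sum_i g_i^2 / H_ii
  = (-3.0035)^2/2 + (5.8205)^2/11 + (-4.4294)^2/8
  = 4.5105 + 3.0798 + 2.4524 = 10.0428
Step 3: Objective decrease = 0.5 * g^T H^(-1) g = 5.0214


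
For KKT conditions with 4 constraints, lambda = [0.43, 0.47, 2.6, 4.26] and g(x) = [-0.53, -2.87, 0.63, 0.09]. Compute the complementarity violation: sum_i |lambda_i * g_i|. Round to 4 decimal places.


KKT complementary slackness check:
lambda_1 * g_1 = 0.43 * -0.53 = -0.2279
lambda_2 * g_2 = 0.47 * -2.87 = -1.3489
lambda_3 * g_3 = 2.6 * 0.63 = 1.638
lambda_4 * g_4 = 4.26 * 0.09 = 0.3834
Total violation = 0.2279 + 1.3489 + 1.638 + 0.3834 = 3.5982


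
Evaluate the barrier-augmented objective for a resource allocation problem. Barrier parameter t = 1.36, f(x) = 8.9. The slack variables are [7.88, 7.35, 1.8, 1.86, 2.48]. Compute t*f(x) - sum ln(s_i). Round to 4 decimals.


Step 1: Compute log-barrier.
ln values: [2.0643, 1.9947, 0.5878, 0.6206, 0.9083]
phi = -(2.0643 + 1.9947 + 0.5878 + 0.6206 + 0.9083) = -6.1756
Step 2: Compute augmented objective.
t*f(x) = 1.36*8.9 = 12.104
Total = 12.104 - 6.1756 = 5.9284


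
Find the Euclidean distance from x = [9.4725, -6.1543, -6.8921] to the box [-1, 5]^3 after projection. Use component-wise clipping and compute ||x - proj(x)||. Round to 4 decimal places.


Project each component onto [-1, 5].
clip(9.4725) = 5.0, clip(-6.1543) = -1.0, clip(-6.8921) = -1.0
Projection = [5.0, -1.0, -1.0]
Squared diffs: [20.0033, 26.5668, 34.7168]
Distance = sqrt(81.2869) = 9.0159


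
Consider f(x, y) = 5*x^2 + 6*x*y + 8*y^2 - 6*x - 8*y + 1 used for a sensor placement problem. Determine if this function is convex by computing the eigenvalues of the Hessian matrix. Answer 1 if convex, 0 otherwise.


The Hessian of f(x,y) = 5*x^2 + 6*x*y + 8*y^2 - 6*x - 8*y + 1 is:
H = [[10, 6], [6, 16]]
Trace = 10 + 16 = 26
Determinant = 10*16 - (6)^2 = 124
Discriminant = (26)^2 - 4*124 = 180.0
Eigenvalues: lambda_1 = 6.2918, lambda_2 = 19.7082
The function is convex.

1


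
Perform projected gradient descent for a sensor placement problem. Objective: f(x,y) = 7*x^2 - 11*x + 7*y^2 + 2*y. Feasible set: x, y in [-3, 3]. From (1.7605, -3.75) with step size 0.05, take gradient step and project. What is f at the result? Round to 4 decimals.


Step 1: Compute gradient at (1.7605, -3.75).
grad_x = 2*7*1.7605 - 11 = 13.647
grad_y = 2*7*-3.75 + 2 = -50.5
Step 2: Gradient step.
x_raw = 1.7605 - 0.05*13.647 = 1.0782
y_raw = -3.75 - 0.05*-50.5 = -1.225
Step 3: Project onto [-3, 3].
x_proj = clip(1.0782) = 1.0782
y_proj = clip(-1.225) = -1.225
Step 4: Evaluate f.
f(1.0782, -1.225) = 4.3316


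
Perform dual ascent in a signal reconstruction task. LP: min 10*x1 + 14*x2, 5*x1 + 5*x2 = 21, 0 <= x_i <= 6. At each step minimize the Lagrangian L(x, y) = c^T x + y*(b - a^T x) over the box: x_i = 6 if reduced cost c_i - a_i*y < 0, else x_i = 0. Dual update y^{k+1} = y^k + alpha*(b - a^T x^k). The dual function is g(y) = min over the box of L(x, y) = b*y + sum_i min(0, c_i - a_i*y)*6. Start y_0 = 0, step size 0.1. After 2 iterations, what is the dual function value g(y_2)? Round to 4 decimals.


Dual ascent for LP: min 10*x1 + 14*x2, 5*x1 + 5*x2 = 21, 0 <= x_i <= 6
Step 1: y^k = 0.0, reduced costs: (10.0, 14.0)
  x^k = (0.0, 0.0), subgradient = b - a^T x = 21.0
  y^{k+1} = 0.0 + 0.1*21.0 = 2.1
Step 2: y^k = 2.1, reduced costs: (-0.5, 3.5)
  x^k = (6.0, 0.0), subgradient = b - a^T x = -9.0
  y^{k+1} = 2.1 + 0.1*-9.0 = 1.2
Dual objective at y_2 = 1.2: reduced costs (4.0, 8.0), box minimizer x = (0.0, 0.0)
g(y_2) = b*y + (c1 - a1*y)*x1 + (c2 - a2*y)*x2 = 21*1.2 + 4.0*0.0 + 8.0*0.0 = 25.2 + 0.0 + 0.0 = 25.2


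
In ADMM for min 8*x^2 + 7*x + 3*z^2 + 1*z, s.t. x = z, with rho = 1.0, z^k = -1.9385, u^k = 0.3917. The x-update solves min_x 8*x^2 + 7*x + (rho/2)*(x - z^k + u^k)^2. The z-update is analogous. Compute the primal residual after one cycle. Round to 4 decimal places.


ADMM iteration with rho = 1.0, z^k = -1.9385, u^k = 0.3917
Step 1: x-update.
Minimize 8*x^2 + 7*x + (1.0/2)*(x + 1.9385 + 0.3917)^2
FOC: (2*8 + 1.0)*x = -7 + 1.0*(-1.9385 - 0.3917)
x^{k+1} = -0.5488
Step 2: z-update.
Minimize 3*z^2 + 1*z + (1.0/2)*(-0.5488 - z + 0.3917)^2
FOC: (2*3 + 1.0)*z = -1 + 1.0*(-0.5488 + 0.3917)
z^{k+1} = -0.1653
Step 3: u-update.
u^{k+1} = 0.3917 - 0.5488 + 0.1653 = 0.0082
Step 4: Primal residual = |-0.5488 + 0.1653| = 0.3835


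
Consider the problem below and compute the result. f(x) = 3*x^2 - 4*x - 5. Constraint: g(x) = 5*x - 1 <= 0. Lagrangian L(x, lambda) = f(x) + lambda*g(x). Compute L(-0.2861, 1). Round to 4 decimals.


Step 1: Evaluate f(x).
f(-0.2861) = 3*(-0.2861)^2 - 4*(-0.2861) - 5 = -3.61
Step 2: Evaluate g(x).
g(-0.2861) = 5*-0.2861 - 1 = -2.4305
Step 3: Compute Lagrangian.
L = -3.61 + 1*-2.4305 = -6.0405


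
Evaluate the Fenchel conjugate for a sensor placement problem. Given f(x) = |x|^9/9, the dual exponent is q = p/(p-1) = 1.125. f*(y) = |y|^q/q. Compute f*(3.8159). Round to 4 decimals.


The conjugate exponent q satisfies 1/p + 1/q = 1.
p = 9, so q = 9/(9 - 1) = 1.125
|y|^q = 3.8159^1.125 = 4.5112
f*(3.8159) = 4.5112 / 1.125 = 4.01


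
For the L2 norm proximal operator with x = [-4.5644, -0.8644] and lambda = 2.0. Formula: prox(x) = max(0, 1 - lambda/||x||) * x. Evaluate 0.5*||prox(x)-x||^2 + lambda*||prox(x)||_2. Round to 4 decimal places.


Step 1: Compute ||x||.
||x|| = 4.6455
Step 2: Compute scaling factor.
scale = max(0, 1 - 2.0/4.6455) = 0.5695
Step 3: prox(x) = [-2.5993, -0.4923]
||prox(x)|| = 2.6455
Step 4: Proximal objective.
0.5*||prox-x||^2 = 2.0
lambda*||prox|| = 5.291
Total = 7.2911


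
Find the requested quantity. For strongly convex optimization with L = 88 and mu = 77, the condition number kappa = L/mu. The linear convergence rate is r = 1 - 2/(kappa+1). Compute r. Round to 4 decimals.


Step 1: Compute the condition number.
kappa = L/mu = 88/77 = 1.1429
Step 2: Compute the convergence rate.
r = 1 - 2/(kappa + 1) = 1 - 2*mu/(L + mu) = (L - mu)/(L + mu) = 11/165 = 0.0667


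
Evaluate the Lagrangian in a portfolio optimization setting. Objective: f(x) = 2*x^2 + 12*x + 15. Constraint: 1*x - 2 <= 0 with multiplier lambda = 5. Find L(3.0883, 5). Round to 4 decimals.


Step 1: Evaluate f(x).
f(3.0883) = 2*3.0883^2 + 12*3.0883 + 15 = 71.1348
Step 2: Evaluate g(x).
g(3.0883) = 1*3.0883 - 2 = 1.0883
Step 3: Compute Lagrangian.
L = 71.1348 + 5*1.0883 = 76.5763


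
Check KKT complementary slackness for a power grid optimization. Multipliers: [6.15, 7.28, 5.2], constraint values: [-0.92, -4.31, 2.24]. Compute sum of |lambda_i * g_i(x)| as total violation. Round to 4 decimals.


KKT complementary slackness check:
lambda_1 * g_1 = 6.15 * -0.92 = -5.658
lambda_2 * g_2 = 7.28 * -4.31 = -31.3768
lambda_3 * g_3 = 5.2 * 2.24 = 11.648
Total violation = 5.658 + 31.3768 + 11.648 = 48.6828


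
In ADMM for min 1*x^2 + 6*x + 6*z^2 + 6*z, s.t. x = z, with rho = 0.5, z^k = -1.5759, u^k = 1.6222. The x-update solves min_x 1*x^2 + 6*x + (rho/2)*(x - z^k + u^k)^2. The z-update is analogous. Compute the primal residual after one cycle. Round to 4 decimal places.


ADMM iteration with rho = 0.5, z^k = -1.5759, u^k = 1.6222
Step 1: x-update.
Minimize 1*x^2 + 6*x + (0.5/2)*(x + 1.5759 + 1.6222)^2
FOC: (2*1 + 0.5)*x = -6 + 0.5*(-1.5759 - 1.6222)
x^{k+1} = -3.0396
Step 2: z-update.
Minimize 6*z^2 + 6*z + (0.5/2)*(-3.0396 - z + 1.6222)^2
FOC: (2*6 + 0.5)*z = -6 + 0.5*(-3.0396 + 1.6222)
z^{k+1} = -0.5367
Step 3: u-update.
u^{k+1} = 1.6222 - 3.0396 + 0.5367 = -0.8807
Step 4: Primal residual = |-3.0396 + 0.5367| = 2.5029


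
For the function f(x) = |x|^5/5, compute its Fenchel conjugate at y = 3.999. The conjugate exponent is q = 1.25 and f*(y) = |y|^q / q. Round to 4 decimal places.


The conjugate exponent q satisfies 1/p + 1/q = 1.
p = 5, so q = 5/(5 - 1) = 1.25
|y|^q = 3.999^1.25 = 5.6551
f*(3.999) = 5.6551 / 1.25 = 4.5241


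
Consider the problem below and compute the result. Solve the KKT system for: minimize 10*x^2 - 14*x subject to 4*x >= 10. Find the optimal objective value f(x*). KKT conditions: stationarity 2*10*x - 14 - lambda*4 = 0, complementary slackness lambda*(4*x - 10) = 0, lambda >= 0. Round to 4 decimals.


Step 1: Try lambda = 0 (constraint inactive).
x_unc = 14/(2*10) = 0.7
Check: 4*0.7 = 2.8 < 10 -- violated!
Step 2: Constraint must be active: 4*x = 10
x* = 10/4 = 2.5
lambda = (2*10*2.5 - 14)/4 = 9.0
Step 3: Compute optimal value.
f(x*) = 10*2.5^2 - 14*2.5 = 27.5


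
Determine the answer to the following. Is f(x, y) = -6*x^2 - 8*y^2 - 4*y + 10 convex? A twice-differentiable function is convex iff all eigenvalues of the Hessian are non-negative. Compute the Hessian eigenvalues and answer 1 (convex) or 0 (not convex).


The Hessian of f(x,y) = -6*x^2 - 8*y^2 - 4*y + 10 is:
H = [[-12, 0], [0, -16]]
Trace = -12 - 16 = -28
Determinant = -12*-16 - (0)^2 = 192
Discriminant = (-28)^2 - 4*192 = 16.0
Eigenvalues: lambda_1 = -16.0, lambda_2 = -12.0
The function is not convex.

0


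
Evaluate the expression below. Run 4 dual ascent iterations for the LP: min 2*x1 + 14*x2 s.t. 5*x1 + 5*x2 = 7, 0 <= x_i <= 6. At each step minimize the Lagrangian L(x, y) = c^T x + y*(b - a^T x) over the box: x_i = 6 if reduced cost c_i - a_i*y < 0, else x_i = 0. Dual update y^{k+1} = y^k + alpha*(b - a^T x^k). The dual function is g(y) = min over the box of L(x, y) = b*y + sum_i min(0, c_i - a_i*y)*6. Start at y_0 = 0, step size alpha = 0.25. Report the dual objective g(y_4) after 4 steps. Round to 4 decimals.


Dual ascent for LP: min 2*x1 + 14*x2, 5*x1 + 5*x2 = 7, 0 <= x_i <= 6
Step 1: y^k = 0.0, reduced costs: (2.0, 14.0)
  x^k = (0.0, 0.0), subgradient = b - a^T x = 7.0
  y^{k+1} = 0.0 + 0.25*7.0 = 1.75
Step 2: y^k = 1.75, reduced costs: (-6.75, 5.25)
  x^k = (6.0, 0.0), subgradient = b - a^T x = -23.0
  y^{k+1} = 1.75 + 0.25*-23.0 = -4.0
Step 3: y^k = -4.0, reduced costs: (22.0, 34.0)
  x^k = (0.0, 0.0), subgradient = b - a^T x = 7.0
  y^{k+1} = -4.0 + 0.25*7.0 = -2.25
Step 4: y^k = -2.25, reduced costs: (13.25, 25.25)
  x^k = (0.0, 0.0), subgradient = b - a^T x = 7.0
  y^{k+1} = -2.25 + 0.25*7.0 = -0.5
Dual objective at y_4 = -0.5: reduced costs (4.5, 16.5), box minimizer x = (0.0, 0.0)
g(y_4) = b*y + (c1 - a1*y)*x1 + (c2 - a2*y)*x2 = 7*(-0.5) + 4.5*0.0 + 16.5*0.0 = -3.5 + 0.0 + 0.0 = -3.5


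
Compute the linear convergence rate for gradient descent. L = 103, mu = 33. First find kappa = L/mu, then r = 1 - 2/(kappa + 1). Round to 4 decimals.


Step 1: Compute the condition number.
kappa = L/mu = 103/33 = 3.1212
Step 2: Compute the convergence rate.
r = 1 - 2/(kappa + 1) = 1 - 2*mu/(L + mu) = (L - mu)/(L + mu) = 70/136 = 0.5147


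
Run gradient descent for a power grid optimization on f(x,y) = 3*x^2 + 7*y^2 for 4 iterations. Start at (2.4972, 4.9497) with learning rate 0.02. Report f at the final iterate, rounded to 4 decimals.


Gradient descent on f(x,y) = 3*x^2 + 7*y^2.
Starting point: (2.4972, 4.9497), alpha = 0.02
Step 1: grad_x = 2*3*2.4972 = 14.9832, grad_y = 2*7*4.9497 = 69.2958
  x_1 = 2.4972 - 0.02*14.9832 = 2.1975
  y_1 = 4.9497 - 0.02*69.2958 = 3.5638
Step 2: grad_x = 2*3*2.1975 = 13.1852, grad_y = 2*7*3.5638 = 49.893
  x_2 = 2.1975 - 0.02*13.1852 = 1.9338
  y_2 = 3.5638 - 0.02*49.893 = 2.5659
Step 3: grad_x = 2*3*1.9338 = 11.603, grad_y = 2*7*2.5659 = 35.9229
  x_3 = 1.9338 - 0.02*11.603 = 1.7018
  y_3 = 2.5659 - 0.02*35.9229 = 1.8475
Step 4: grad_x = 2*3*1.7018 = 10.2106, grad_y = 2*7*1.8475 = 25.8645
  x_4 = 1.7018 - 0.02*10.2106 = 1.4976
  y_4 = 1.8475 - 0.02*25.8645 = 1.3302
f(1.4976, 1.3302) = 3*1.4976^2 + 7*1.3302^2 = 19.1136


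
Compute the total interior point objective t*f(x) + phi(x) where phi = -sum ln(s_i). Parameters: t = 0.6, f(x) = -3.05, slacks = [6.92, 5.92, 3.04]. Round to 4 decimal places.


Step 1: Compute log-barrier.
ln values: [1.9344, 1.7783, 1.1119]
phi = -(1.9344 + 1.7783 + 1.1119) = -4.8246
Step 2: Compute augmented objective.
t*f(x) = 0.6*-3.05 = -1.83
Total = -1.83 - 4.8246 = -6.6546


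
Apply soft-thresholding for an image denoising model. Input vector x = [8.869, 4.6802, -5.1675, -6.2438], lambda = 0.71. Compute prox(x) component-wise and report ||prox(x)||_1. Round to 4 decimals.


Soft-thresholding with lambda = 0.71:
prox(8.869) = sign(8.869)*max(|8.869| - 0.71, 0) = 8.159
prox(4.6802) = sign(4.6802)*max(|4.6802| - 0.71, 0) = 3.9702
prox(-5.1675) = sign(-5.1675)*max(|-5.1675| - 0.71, 0) = -4.4575
prox(-6.2438) = sign(-6.2438)*max(|-6.2438| - 0.71, 0) = -5.5338
prox(x) = [8.159, 3.9702, -4.4575, -5.5338]
||prox(x)||_1 = 8.159 + 3.9702 + 4.4575 + 5.5338 = 22.1205


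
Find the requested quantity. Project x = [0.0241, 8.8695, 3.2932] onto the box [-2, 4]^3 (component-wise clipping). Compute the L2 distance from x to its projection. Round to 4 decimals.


Project each component onto [-2, 4].
clip(0.0241) = 0.0241, clip(8.8695) = 4.0, clip(3.2932) = 3.2932
Projection = [0.0241, 4.0, 3.2932]
Squared diffs: [0.0, 23.712, 0.0]
Distance = sqrt(23.712) = 4.8695


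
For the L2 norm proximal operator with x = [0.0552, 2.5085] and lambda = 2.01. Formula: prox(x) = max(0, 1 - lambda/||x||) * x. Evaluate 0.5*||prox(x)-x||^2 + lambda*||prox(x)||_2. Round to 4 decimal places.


Step 1: Compute ||x||.
||x|| = 2.5091
Step 2: Compute scaling factor.
scale = max(0, 1 - 2.01/2.5091) = 0.1989
Step 3: prox(x) = [0.011, 0.499]
||prox(x)|| = 0.4991
Step 4: Proximal objective.
0.5*||prox-x||^2 = 2.0201
lambda*||prox|| = 1.0032
Total = 3.0233


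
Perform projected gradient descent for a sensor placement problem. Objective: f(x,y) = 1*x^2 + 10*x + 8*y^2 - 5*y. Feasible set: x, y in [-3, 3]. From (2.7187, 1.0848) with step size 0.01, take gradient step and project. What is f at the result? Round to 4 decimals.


Step 1: Compute gradient at (2.7187, 1.0848).
grad_x = 2*1*2.7187 + 10 = 15.4374
grad_y = 2*8*1.0848 - 5 = 12.3568
Step 2: Gradient step.
x_raw = 2.7187 - 0.01*15.4374 = 2.5643
y_raw = 1.0848 - 0.01*12.3568 = 0.9612
Step 3: Project onto [-3, 3].
x_proj = clip(2.5643) = 2.5643
y_proj = clip(0.9612) = 0.9612
Step 4: Evaluate f.
f(2.5643, 0.9612) = 34.8046


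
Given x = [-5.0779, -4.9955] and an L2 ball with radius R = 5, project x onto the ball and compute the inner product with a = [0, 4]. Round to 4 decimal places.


Step 1: Compute ||x|| (intermediates to 6 decimals).
||x|| = sqrt((-5.0779)^2 + (-4.9955)^2) = 7.123208
Step 2: Project.
Since ||x|| > R, scale = R/||x|| = 5/7.123208 = 0.701931, proj(x) = scale * x
proj(x) = [-3.564335, -3.506496]
Step 3: Dot product.
a^T * proj(x) = 0*(-3.564335) + 4*(-3.506496) = -14.026


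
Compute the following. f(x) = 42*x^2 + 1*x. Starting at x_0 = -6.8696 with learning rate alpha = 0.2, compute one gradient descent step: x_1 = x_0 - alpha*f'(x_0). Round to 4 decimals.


We compute the gradient at x_0 and apply the update.
f'(x) = 84*x + 1
f'(-6.8696) = 84*-6.8696 + 1 = -576.0464
x_1 = -6.8696 - 0.2*-576.0464 = 108.3397


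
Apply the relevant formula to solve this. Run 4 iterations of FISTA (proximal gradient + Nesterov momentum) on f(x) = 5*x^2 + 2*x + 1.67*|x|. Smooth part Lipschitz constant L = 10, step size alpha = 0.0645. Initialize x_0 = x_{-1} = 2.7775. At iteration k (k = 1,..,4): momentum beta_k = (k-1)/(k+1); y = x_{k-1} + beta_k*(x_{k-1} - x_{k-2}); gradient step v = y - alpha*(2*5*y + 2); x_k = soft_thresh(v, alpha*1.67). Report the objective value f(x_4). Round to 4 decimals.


FISTA on f(x) = 5*x^2 + 2*x + 1.67*|x|
L = 10, alpha = 0.0645
Iteration 1: beta = 0.0, y = 2.7775 + 0.0*(2.7775 - 2.7775) = 2.7775
  grad(y) = 29.775, v = y - alpha*grad = 0.857
  prox(v) = soft_thresh(0.857, 0.1077) = 0.7493
Iteration 2: beta = 0.3333, y = 0.7493 + 0.3333*(0.7493 - 2.7775) = 0.0732
  grad(y) = 2.7323, v = y - alpha*grad = -0.103
  prox(v) = soft_thresh(-0.103, 0.1077) = 0.0
Iteration 3: beta = 0.5, y = 0.0 + 0.5*(0.0 - 0.7493) = -0.3746
  grad(y) = -1.7465, v = y - alpha*grad = -0.262
  prox(v) = soft_thresh(-0.262, 0.1077) = -0.1543
Iteration 4: beta = 0.6, y = -0.1543 + 0.6*(-0.1543 - 0.0) = -0.2469
  grad(y) = -0.4686, v = y - alpha*grad = -0.2166
  prox(v) = soft_thresh(-0.2166, 0.1077) = -0.1089
f(x_4) = 5*(-0.1089)^2 + 2*(-0.1089) + 1.67*|-0.1089| = 0.0234


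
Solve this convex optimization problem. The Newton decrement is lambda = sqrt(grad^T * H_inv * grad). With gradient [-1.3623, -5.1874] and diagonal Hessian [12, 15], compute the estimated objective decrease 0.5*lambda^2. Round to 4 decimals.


Step 1: H is diagonal, so H^(-1) * g = [-0.1135, -0.3458].
Step 2: g^T H^(-1) g = sum_i g_i^2 / H_ii
  = (-1.3623)^2/12 + (-5.1874)^2/15
  = 0.1547 + 1.7939 = 1.9486
Step 3: Objective decrease = 0.5 * g^T H^(-1) g = 0.9743


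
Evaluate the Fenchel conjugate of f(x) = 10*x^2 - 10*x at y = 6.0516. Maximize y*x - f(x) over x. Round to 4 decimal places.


f*(y) = sup_x {y*x - a*x^2 - b*x} = sup_x {(y-b)*x - a*x^2}
FOC: (y - b) - 2a*x = 0 => x* = (y - b)/(2a)
x* = (6.0516 + 10)/(2*10) = 0.8026
f*(6.0516) = (y-b)^2/(4a) = (6.0516 + 10)^2/(4*10)
= 257.6539/40 = 6.4413


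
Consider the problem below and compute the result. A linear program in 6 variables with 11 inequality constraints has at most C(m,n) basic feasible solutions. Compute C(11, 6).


Each vertex corresponds to some choice of n active constraints out of m, so the number of vertices is at most C(m, n) = m! / (n!(m-n)!).
m = 11, n = 6
Numerator: 11 * 10 * 9 * 8 * 7 * 6
Denominator: 6! = 720
C(11, 6) = 462


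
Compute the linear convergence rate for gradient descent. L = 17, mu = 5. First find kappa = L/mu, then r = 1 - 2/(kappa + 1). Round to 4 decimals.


Step 1: Compute the condition number.
kappa = L/mu = 17/5 = 3.4
Step 2: Compute the convergence rate.
r = 1 - 2/(kappa + 1) = 1 - 2*mu/(L + mu) = (L - mu)/(L + mu) = 12/22 = 0.5455


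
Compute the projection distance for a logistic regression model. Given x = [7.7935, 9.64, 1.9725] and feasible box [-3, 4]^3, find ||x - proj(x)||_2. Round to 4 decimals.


Project each component onto [-3, 4].
clip(7.7935) = 4.0, clip(9.64) = 4.0, clip(1.9725) = 1.9725
Projection = [4.0, 4.0, 1.9725]
Squared diffs: [14.3906, 31.8096, 0.0]
Distance = sqrt(46.2002) = 6.7971


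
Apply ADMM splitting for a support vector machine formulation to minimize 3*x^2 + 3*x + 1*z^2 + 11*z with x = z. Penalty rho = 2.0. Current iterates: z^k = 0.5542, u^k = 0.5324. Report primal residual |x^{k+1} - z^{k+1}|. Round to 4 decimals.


ADMM iteration with rho = 2.0, z^k = 0.5542, u^k = 0.5324
Step 1: x-update.
Minimize 3*x^2 + 3*x + (2.0/2)*(x - 0.5542 + 0.5324)^2
FOC: (2*3 + 2.0)*x = -3 + 2.0*(0.5542 - 0.5324)
x^{k+1} = -0.3696
Step 2: z-update.
Minimize 1*z^2 + 11*z + (2.0/2)*(-0.3696 - z + 0.5324)^2
FOC: (2*1 + 2.0)*z = -11 + 2.0*(-0.3696 + 0.5324)
z^{k+1} = -2.6686
Step 3: u-update.
u^{k+1} = 0.5324 - 0.3696 + 2.6686 = 2.8314
Step 4: Primal residual = |-0.3696 + 2.6686| = 2.299


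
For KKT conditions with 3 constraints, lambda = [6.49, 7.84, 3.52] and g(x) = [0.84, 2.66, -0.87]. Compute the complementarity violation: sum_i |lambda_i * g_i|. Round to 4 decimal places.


KKT complementary slackness check:
lambda_1 * g_1 = 6.49 * 0.84 = 5.4516
lambda_2 * g_2 = 7.84 * 2.66 = 20.8544
lambda_3 * g_3 = 3.52 * -0.87 = -3.0624
Total violation = 5.4516 + 20.8544 + 3.0624 = 29.3684


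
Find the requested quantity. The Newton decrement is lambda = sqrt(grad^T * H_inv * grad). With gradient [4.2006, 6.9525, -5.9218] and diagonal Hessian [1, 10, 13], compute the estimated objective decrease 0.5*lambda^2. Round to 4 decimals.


Step 1: H is diagonal, so H^(-1) * g = [4.2006, 0.6953, -0.4555].
Step 2: g^T H^(-1) g = sum_i g_i^2 / H_ii
  = (4.2006)^2/1 + (6.9525)^2/10 + (-5.9218)^2/13
  = 17.645 + 4.8337 + 2.6975 = 25.1763
Step 3: Objective decrease = 0.5 * g^T H^(-1) g = 12.5881


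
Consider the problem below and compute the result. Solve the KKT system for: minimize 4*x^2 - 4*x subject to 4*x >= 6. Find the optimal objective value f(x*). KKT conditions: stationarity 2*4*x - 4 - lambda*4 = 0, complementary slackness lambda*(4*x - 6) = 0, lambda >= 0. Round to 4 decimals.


Step 1: Try lambda = 0 (constraint inactive).
x_unc = 4/(2*4) = 0.5
Check: 4*0.5 = 2.0 < 6 -- violated!
Step 2: Constraint must be active: 4*x = 6
x* = 6/4 = 1.5
lambda = (2*4*1.5 - 4)/4 = 2.0
Step 3: Compute optimal value.
f(x*) = 4*1.5^2 - 4*1.5 = 3.0


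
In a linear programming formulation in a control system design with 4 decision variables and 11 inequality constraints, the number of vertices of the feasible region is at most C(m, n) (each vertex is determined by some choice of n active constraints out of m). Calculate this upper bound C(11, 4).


Each vertex corresponds to some choice of n active constraints out of m, so the number of vertices is at most C(m, n) = m! / (n!(m-n)!).
m = 11, n = 4
Numerator: 11 * 10 * 9 * 8
Denominator: 4! = 24
C(11, 4) = 330


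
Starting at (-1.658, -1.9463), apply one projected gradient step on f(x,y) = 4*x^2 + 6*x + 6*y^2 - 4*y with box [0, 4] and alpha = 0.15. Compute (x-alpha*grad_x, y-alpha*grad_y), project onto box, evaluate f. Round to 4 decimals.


Step 1: Compute gradient at (-1.658, -1.9463).
grad_x = 2*4*-1.658 + 6 = -7.264
grad_y = 2*6*-1.9463 - 4 = -27.3556
Step 2: Gradient step.
x_raw = -1.658 - 0.15*-7.264 = -0.5684
y_raw = -1.9463 - 0.15*-27.3556 = 2.157
Step 3: Project onto [0, 4].
x_proj = clip(-0.5684) = 0.0
y_proj = clip(2.157) = 2.157
Step 4: Evaluate f.
f(0.0, 2.157) = 19.2888


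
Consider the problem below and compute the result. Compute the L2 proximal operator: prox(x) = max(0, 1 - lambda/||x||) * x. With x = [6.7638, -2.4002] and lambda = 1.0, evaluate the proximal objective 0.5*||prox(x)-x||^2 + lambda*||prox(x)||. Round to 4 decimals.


Step 1: Compute ||x||.
||x|| = 7.177
Step 2: Compute scaling factor.
scale = max(0, 1 - 1.0/7.177) = 0.8607
Step 3: prox(x) = [5.8214, -2.0658]
||prox(x)|| = 6.177
Step 4: Proximal objective.
0.5*||prox-x||^2 = 0.5
lambda*||prox|| = 6.177
Total = 6.677


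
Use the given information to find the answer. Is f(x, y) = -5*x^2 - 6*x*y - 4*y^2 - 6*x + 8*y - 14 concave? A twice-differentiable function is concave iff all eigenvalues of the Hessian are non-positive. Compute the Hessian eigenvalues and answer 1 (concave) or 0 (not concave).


The Hessian of f(x,y) = -5*x^2 - 6*x*y - 4*y^2 - 6*x + 8*y - 14 is:
H = [[-10, -6], [-6, -8]]
Trace = -10 - 8 = -18
Determinant = -10*-8 - (-6)^2 = 44
Discriminant = (-18)^2 - 4*44 = 148.0
Eigenvalues: lambda_1 = -15.0828, lambda_2 = -2.9172
The function is concave.

1


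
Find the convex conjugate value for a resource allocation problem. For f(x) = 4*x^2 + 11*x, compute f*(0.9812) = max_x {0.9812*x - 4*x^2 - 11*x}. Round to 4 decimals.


f*(y) = sup_x {y*x - a*x^2 - b*x} = sup_x {(y-b)*x - a*x^2}
FOC: (y - b) - 2a*x = 0 => x* = (y - b)/(2a)
x* = (0.9812 - 11)/(2*4) = -1.2524
f*(0.9812) = (y-b)^2/(4a) = (0.9812 - 11)^2/(4*4)
= 100.3764/16 = 6.2735
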